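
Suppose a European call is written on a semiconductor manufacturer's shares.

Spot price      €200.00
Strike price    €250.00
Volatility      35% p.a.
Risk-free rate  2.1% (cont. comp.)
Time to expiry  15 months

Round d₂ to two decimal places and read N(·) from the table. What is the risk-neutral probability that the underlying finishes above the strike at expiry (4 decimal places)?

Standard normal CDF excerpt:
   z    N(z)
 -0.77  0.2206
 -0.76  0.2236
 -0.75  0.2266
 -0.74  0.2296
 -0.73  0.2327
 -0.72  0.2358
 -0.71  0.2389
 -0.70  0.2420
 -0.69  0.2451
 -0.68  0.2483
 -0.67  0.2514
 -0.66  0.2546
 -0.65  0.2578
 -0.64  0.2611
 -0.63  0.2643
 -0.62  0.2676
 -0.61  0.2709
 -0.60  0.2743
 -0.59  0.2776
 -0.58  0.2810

0.2420

σ√T = 0.35·√1.25 = 0.3913
d₁ = [ln(200/250) + (0.021 + ½·0.35²)·1.25] / (σ√T) = (-0.2231 + 0.1028) / 0.3913 = -0.3075 → -0.31
d₂ = -0.3075 − 0.3913 = -0.6988 → -0.70
Pr(exercise) under Q = N(d₂) = 0.2420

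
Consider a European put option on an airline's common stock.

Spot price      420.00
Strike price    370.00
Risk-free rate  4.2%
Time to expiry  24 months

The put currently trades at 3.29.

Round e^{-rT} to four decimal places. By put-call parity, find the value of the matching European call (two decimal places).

83.11

e^(−rT) = e^(−0.042·2) = 0.9194
Put-call parity: C − P = S − K·e^(−rT) = 420 − 370·0.9194 = 420 − 340.1780 = 79.8220
C = P + (C − P) = 3.29 + (79.8220) = 83.1120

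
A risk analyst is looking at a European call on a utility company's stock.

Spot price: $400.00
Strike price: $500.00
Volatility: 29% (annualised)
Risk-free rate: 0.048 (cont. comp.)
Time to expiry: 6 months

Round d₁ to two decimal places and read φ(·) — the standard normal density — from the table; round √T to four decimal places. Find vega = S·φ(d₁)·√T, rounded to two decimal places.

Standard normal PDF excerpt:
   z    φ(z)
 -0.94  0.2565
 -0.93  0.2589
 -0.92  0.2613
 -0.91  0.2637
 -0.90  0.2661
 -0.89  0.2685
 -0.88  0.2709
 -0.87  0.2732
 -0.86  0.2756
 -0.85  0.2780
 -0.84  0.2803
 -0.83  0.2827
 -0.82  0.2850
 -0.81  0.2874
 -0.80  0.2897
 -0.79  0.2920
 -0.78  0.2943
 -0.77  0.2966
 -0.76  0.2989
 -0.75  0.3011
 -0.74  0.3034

σ√T = 0.29 × 0.7071 = 0.2051
d₁ = [ln(400/500) + (0.048 + 0.29²/2)·0.5] / 0.2051 = [-0.2231 + 0.0450] / 0.2051 = -0.8686 → -0.87
√T = √0.5 = 0.7071
φ(d₁) = φ(-0.87) = 0.2732
vega = S·φ(d₁)·√T = 400·0.2732·0.7071 = 77.2719

77.27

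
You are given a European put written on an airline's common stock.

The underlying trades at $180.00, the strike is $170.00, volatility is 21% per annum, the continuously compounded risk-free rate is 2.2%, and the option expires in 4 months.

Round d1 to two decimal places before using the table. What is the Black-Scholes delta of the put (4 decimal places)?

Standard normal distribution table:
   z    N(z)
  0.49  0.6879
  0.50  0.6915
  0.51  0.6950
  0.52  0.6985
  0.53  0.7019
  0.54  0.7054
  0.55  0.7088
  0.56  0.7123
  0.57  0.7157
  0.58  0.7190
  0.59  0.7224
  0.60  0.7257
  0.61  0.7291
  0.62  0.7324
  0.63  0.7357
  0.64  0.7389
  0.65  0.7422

T = 0.3333;  σ√T = 0.1212
d₁ = [ln(180/170) + (0.022 + 0.21²/2)·0.3333] / 0.1212 = [0.0572 + 0.0147] / 0.1212 = 0.5925 ≈ 0.59
N(d₁) = N(0.59) = 0.7224
Δ_put = N(d₁) − 1 = 0.7224 − 1 = -0.2776

-0.2776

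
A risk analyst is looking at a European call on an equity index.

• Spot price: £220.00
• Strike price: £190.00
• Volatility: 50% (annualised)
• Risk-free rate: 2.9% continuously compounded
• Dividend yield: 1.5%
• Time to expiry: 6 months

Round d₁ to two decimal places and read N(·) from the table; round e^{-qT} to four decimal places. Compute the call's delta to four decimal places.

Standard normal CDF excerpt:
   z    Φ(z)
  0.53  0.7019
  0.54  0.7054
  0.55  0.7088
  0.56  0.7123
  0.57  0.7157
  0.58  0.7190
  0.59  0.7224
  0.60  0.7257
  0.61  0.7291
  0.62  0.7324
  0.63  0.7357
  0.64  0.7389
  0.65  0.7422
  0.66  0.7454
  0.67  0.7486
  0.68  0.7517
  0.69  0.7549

T = 0.5;  σ√T = 0.3536
d₁ = [ln(220/190) + (0.029 − 0.015 + 0.5²/2)·0.5] / 0.3536 = [0.1466 + 0.0695] / 0.3536 = 0.6112 ≈ 0.61
N(d₁) = N(0.61) = 0.7291
Δ_call = exp(−qT)·N(d₁) = 0.9925·0.7291 = 0.7236

0.7236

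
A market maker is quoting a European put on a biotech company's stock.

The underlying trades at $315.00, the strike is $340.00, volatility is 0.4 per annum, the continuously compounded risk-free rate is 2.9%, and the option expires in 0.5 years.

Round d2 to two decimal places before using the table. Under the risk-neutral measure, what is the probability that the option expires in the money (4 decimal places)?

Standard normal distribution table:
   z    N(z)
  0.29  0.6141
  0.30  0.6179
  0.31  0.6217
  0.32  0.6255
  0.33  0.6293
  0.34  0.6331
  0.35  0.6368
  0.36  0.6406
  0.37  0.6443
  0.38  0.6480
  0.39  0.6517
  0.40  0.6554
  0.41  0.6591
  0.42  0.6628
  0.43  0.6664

T = 0.5;  σ√T = 0.2828
d₁ = [ln(315/340) + (0.029 + 0.4²/2)·0.5] / 0.2828 = [-0.0764 + 0.0545] / 0.2828 = -0.0773 ⇒ -0.08
d₂ = d₁ − σ√T = -0.0773 − 0.2828 = -0.3602 ⇒ -0.36
Risk-neutral Pr[S_T < K] = N(−d₂) = N(0.36) = 0.6406

0.6406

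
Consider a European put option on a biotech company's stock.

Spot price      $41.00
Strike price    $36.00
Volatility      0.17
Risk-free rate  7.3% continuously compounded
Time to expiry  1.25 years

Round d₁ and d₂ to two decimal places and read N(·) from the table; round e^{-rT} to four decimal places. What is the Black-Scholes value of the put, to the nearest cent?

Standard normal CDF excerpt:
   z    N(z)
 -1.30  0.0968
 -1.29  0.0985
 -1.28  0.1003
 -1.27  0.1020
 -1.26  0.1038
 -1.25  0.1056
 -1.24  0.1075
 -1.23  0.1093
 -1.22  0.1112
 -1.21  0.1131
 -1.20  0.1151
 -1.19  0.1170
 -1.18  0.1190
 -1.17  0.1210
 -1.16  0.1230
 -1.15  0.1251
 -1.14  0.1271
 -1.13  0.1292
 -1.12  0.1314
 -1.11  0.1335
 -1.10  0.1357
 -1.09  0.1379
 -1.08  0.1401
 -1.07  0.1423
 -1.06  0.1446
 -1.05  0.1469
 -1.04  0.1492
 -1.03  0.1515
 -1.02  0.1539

$0.42

σ√T = 0.17·√1.25 = 0.1901
d₁ = [ln(41/36) + (0.073 + 0.17²/2)·1.25] / 0.1901 = [0.1301 + 0.1093] / 0.1901 = 1.2594 ≈ 1.26
d₂ = d₁ − σ√T = 1.2594 − 0.1901 = 1.0693 ≈ 1.07
exp(−rT) = exp(−0.073·1.25) = 0.9128
P = 36·0.9128·N(-1.07) − 41·N(-1.26) = 36·0.9128·0.1423 − 41·0.1038 = 4.6761 − 4.2558 = 0.4203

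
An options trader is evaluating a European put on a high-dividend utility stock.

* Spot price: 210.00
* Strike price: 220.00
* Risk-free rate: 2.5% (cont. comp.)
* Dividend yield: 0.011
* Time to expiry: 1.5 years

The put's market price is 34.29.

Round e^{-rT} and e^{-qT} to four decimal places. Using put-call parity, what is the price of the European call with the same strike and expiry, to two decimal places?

28.94

exp(−qT) = exp(−0.011·1.5) = 0.9836;  exp(−rT) = exp(−0.025·1.5) = 0.9632
Put-call parity: C − P = S·e^(−qT) − K·e^(−rT) = 210·0.9836 − 220·0.9632 = 206.5560 − 211.9040 = -5.3480
C = P + (C − P) = 34.29 + (-5.3480) = 28.9420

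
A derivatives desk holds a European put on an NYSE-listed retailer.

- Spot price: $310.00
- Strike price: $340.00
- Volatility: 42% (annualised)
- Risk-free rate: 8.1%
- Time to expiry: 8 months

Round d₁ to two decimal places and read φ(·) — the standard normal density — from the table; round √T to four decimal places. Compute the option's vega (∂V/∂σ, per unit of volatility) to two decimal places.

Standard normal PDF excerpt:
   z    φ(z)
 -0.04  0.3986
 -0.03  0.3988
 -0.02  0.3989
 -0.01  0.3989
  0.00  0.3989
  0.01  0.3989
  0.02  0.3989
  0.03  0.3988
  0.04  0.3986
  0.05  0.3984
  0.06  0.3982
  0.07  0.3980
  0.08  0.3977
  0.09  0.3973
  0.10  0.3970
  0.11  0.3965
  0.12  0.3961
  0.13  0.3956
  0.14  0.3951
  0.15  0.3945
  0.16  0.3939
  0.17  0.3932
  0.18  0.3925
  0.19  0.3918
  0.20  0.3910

σ√T = 0.42·√0.6667 = 0.3429
ln(S/K) + (r + σ²/2)T = ln(310/340) + (0.081 + 0.42²/2)·0.6667 = -0.0924 + 0.1128 = 0.0204
d₁ = 0.0204 / 0.3429 = 0.0596 ⇒ 0.06
√T = √0.6667 = 0.8165
φ(d₁) = φ(0.06) = 0.3982
vega = S·φ(d₁)·√T = 310·0.3982·0.8165 = 100.7904

100.79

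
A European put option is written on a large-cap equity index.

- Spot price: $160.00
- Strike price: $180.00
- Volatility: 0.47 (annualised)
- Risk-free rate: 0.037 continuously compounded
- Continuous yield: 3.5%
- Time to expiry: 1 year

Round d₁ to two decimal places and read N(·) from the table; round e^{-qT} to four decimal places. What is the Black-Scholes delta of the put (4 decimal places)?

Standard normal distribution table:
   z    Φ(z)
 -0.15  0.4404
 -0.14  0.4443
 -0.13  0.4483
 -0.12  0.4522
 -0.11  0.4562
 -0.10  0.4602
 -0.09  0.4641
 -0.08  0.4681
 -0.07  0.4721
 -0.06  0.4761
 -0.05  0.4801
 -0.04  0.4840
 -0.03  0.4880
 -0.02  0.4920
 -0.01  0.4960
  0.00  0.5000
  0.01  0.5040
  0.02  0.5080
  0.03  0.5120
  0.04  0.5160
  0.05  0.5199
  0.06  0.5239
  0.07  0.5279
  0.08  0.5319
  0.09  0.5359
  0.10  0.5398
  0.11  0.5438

σ√T = 0.47 × 1.0000 = 0.4700
d₁ = [ln(160/180) + (0.037 − 0.035 + 0.47²/2)·1] / 0.4700 = [-0.1178 + 0.1124] / 0.4700 = -0.0113 ≈ -0.01
N(d₁) = N(-0.01) = 0.4960
Δ_put = exp(−qT)·(N(d₁) − 1) = 0.9656·(0.4960 − 1) = -0.4867

-0.4867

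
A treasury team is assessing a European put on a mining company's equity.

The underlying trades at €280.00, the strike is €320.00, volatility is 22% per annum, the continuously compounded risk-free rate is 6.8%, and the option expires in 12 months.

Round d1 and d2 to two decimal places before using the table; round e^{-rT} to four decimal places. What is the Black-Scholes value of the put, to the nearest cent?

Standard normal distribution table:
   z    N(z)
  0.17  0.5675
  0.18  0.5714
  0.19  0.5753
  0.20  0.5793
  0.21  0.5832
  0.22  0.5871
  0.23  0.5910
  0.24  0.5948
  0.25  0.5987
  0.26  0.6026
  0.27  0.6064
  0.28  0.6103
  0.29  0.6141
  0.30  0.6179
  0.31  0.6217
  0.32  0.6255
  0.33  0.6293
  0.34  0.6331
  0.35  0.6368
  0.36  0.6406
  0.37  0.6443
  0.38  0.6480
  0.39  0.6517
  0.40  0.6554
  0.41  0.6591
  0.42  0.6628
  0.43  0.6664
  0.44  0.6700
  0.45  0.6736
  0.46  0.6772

σ√T = 0.22·√1 = 0.2200
d₁ = [ln(280/320) + (0.068 + 0.22²/2)·1] / 0.2200 = [-0.1335 + 0.0922] / 0.2200 = -0.1879 which rounds to -0.19
d₂ = d₁ − σ√T = -0.1879 − 0.2200 = -0.4079 which rounds to -0.41
exp(−rT) = exp(−0.068·1) = 0.9343
P = 320·0.9343·N(0.41) − 280·N(0.19) = 320·0.9343·0.6591 − 280·0.5753 = 197.0551 − 161.0840 = 35.9711

€35.97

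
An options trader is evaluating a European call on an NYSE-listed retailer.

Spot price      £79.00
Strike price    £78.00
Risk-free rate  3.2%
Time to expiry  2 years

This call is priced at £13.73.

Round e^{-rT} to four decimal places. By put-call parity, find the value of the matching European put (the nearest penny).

e^(−rT) = e^(−0.032·2) = 0.9380
Put-call parity: C − P = S − K·e^(−rT) = 79 − 78·0.9380 = 79 − 73.1640 = 5.8360
P = C − (C − P) = 13.73 − (5.8360) = 7.8940

£7.89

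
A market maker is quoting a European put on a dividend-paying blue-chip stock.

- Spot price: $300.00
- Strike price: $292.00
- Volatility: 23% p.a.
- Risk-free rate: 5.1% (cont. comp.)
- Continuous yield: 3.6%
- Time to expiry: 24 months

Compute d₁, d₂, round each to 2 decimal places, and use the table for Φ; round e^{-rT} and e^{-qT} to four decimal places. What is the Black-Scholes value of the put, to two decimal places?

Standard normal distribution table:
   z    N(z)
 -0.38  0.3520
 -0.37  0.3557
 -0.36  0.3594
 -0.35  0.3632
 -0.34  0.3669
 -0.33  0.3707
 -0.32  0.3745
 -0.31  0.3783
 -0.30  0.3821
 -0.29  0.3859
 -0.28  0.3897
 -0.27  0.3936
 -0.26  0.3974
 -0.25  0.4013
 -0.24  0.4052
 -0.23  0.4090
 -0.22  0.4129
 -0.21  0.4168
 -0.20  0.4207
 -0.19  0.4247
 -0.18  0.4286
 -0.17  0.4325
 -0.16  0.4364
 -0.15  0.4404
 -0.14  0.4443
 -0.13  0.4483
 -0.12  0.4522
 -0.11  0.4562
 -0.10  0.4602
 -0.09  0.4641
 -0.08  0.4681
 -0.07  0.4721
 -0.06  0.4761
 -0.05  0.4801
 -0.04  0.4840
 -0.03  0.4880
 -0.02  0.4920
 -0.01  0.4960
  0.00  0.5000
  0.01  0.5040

$28.36

σ√T = 0.23 × 1.4142 = 0.3253
d₁ = [ln(300/292) + (0.051 − 0.036 + 0.23²/2)·2] / 0.3253 = [0.0270 + 0.0829] / 0.3253 = 0.3380 ⇒ 0.34
d₂ = d₁ − σ√T = 0.3380 − 0.3253 = 0.0127 ⇒ 0.01
e^(−qT) = e^(−0.036·2) = 0.9305;  e^(−rT) = e^(−0.051·2) = 0.9030
N(−d₂) = N(-0.01) = 0.4960;  N(−d₁) = N(-0.34) = 0.3669
P = 292·0.9030·0.4960 − 300·0.9305·0.3669 = 130.7833 − 102.4201 = 28.3632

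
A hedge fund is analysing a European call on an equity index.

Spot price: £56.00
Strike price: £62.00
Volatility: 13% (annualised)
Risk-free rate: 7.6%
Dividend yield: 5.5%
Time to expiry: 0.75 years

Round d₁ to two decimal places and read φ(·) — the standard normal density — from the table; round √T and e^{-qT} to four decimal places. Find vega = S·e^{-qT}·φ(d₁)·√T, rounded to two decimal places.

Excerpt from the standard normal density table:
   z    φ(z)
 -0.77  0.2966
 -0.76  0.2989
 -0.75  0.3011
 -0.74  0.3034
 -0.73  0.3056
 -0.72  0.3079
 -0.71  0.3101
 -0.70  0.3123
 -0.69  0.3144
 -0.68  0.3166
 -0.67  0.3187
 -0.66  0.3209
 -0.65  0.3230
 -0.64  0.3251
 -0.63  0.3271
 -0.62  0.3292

T = 0.75;  σ√T = 0.1126
d₁ = [ln(56/62) + (0.076 − 0.055 + 0.13²/2)·0.75] / 0.1126 = [-0.1018 + 0.0221] / 0.1126 = -0.7079 → -0.71
√T = √0.75 = 0.8660
φ(d₁) = φ(-0.71) = 0.3101
exp(−qT) = exp(−0.055·0.75) = 0.9596
vega = S·exp(−qT)·φ(d₁)·√T = 56·0.9596·0.3101·0.8660 = 14.4310

14.43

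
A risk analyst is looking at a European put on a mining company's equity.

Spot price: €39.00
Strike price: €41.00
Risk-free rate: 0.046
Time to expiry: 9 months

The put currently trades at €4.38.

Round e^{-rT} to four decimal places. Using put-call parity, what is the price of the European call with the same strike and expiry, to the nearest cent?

e^(−rT) = e^(−0.046·0.75) = 0.9661
Put-call parity: C − P = S − K·e^(−rT) = 39 − 41·0.9661 = 39 − 39.6101 = -0.6101
C = P + (C − P) = 4.38 + (-0.6101) = 3.7699

€3.77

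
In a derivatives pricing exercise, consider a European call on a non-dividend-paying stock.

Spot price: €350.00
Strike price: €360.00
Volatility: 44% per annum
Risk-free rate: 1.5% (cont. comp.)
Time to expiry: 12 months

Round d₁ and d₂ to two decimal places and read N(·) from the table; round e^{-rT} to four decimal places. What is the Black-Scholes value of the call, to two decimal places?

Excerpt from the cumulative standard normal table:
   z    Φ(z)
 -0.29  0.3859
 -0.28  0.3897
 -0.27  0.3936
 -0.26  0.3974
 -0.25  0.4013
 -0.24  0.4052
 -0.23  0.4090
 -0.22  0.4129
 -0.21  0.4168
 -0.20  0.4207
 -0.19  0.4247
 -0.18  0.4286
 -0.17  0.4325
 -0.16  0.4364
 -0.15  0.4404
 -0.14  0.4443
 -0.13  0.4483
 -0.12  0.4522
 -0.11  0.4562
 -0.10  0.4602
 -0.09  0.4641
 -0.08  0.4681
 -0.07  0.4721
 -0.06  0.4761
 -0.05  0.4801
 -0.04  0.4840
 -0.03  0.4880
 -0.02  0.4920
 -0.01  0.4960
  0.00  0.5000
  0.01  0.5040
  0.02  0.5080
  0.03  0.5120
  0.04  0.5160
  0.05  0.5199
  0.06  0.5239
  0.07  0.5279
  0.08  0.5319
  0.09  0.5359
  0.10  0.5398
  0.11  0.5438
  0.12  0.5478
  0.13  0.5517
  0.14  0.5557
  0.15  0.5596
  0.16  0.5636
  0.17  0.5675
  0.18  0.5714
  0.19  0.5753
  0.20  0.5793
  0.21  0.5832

T = 1;  σ√T = 0.4400
d₁ = [ln(350/360) + (0.015 + 0.44²/2)·1] / 0.4400 = [-0.0282 + 0.1118] / 0.4400 = 0.1901 ⇒ 0.19
d₂ = d₁ − σ√T = 0.1901 − 0.4400 = -0.2499 ⇒ -0.25
e^(−rT) = e^(−0.015·1) = 0.9851
C = 350·N(0.19) − 360·0.9851·N(-0.25) = 350·0.5753 − 360·0.9851·0.4013 = 201.3550 − 142.3154 = 59.0396

€59.04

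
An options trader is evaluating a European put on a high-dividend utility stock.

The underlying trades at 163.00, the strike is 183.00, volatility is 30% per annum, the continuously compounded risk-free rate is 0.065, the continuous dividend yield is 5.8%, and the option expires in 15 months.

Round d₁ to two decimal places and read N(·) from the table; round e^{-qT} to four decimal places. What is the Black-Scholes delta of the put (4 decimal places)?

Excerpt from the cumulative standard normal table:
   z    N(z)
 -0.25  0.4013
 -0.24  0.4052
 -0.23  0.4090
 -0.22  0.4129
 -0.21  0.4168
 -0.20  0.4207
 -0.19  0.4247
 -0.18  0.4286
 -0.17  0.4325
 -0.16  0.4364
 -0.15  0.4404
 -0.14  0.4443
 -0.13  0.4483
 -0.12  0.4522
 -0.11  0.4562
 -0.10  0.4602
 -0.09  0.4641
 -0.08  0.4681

σ√T = 0.3 × 1.1180 = 0.3354
d₁ = [ln(163/183) + (0.065 − 0.058 + 0.3²/2)·1.25] / 0.3354 = [-0.1157 + 0.0650] / 0.3354 = -0.1513 which rounds to -0.15
N(d₁) = N(-0.15) = 0.4404
Δ_put = e^(−qT)·(N(d₁) − 1) = 0.9301·(0.4404 − 1) = -0.5205

-0.5205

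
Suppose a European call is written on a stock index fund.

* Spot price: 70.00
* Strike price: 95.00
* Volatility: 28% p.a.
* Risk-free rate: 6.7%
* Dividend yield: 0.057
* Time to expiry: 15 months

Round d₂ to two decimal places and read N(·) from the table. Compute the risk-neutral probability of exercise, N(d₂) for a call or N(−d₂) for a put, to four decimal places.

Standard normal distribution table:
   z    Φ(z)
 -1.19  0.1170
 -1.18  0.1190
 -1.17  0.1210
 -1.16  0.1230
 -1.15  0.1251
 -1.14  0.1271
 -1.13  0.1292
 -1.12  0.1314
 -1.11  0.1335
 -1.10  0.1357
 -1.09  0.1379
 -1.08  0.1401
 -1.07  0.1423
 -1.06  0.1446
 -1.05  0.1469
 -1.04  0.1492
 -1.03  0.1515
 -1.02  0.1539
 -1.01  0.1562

0.1379

σ√T = 0.28 × 1.1180 = 0.3130
d₁ = [ln(70/95) + (0.067 − 0.057 + 0.28²/2)·1.25] / 0.3130 = [-0.3054 + 0.0615] / 0.3130 = -0.7791 which rounds to -0.78
d₂ = d₁ − σ√T = -0.7791 − 0.3130 = -1.0921 which rounds to -1.09
Pr(exercise) under Q = N(d₂) = 0.1379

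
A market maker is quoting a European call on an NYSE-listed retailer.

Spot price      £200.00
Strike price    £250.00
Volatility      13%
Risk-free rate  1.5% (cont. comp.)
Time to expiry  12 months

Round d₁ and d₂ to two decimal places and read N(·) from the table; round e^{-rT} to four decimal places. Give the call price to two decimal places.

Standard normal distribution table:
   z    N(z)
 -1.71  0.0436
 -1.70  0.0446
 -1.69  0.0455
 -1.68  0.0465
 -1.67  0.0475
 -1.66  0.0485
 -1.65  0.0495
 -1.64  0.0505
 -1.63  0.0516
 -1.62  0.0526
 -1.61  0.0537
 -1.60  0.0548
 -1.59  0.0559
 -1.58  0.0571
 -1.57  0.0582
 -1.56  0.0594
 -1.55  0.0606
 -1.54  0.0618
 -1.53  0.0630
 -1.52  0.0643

£0.66

T = 1;  σ√T = 0.1300
d₁ = [ln(200/250) + (0.015 + 0.13²/2)·1] / 0.1300 = [-0.2231 + 0.0234] / 0.1300 = -1.5361 ⇒ -1.54
d₂ = d₁ − σ√T = -1.5361 − 0.1300 = -1.6661 ⇒ -1.67
exp(−rT) = exp(−0.015·1) = 0.9851
N(d₁) = N(-1.54) = 0.0618;  N(d₂) = N(-1.67) = 0.0475
C = 200·0.0618 − 250·0.9851·0.0475 = 12.3600 − 11.6981 = 0.6619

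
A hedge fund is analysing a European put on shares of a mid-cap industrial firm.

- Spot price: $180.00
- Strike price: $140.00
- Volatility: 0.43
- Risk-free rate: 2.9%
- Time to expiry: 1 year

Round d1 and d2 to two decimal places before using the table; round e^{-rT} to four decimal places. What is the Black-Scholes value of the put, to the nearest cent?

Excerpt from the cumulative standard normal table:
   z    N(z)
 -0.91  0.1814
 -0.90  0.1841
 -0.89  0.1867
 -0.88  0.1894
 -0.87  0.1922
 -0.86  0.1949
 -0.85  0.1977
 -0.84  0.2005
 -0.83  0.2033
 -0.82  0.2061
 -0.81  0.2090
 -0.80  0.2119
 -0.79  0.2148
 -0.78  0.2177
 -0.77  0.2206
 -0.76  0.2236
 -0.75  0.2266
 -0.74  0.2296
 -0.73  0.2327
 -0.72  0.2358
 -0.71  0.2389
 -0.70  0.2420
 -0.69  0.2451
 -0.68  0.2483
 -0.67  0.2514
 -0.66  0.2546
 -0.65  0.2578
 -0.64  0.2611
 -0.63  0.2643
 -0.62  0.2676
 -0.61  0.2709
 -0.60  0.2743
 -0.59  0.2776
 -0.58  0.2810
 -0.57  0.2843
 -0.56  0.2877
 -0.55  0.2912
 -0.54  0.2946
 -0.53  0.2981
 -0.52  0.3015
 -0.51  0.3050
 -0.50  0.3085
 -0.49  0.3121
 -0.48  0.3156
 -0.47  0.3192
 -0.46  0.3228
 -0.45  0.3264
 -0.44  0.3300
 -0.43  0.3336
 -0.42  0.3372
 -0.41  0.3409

$10.28

σ√T = 0.43 × 1.0000 = 0.4300
d₁ = [ln(180/140) + (0.029 + 0.43²/2)·1] / 0.4300 = [0.2513 + 0.1214] / 0.4300 = 0.8669 which rounds to 0.87
d₂ = d₁ − σ√T = 0.8669 − 0.4300 = 0.4369 which rounds to 0.44
exp(−rT) = exp(−0.029·1) = 0.9714
N(−d₂) = N(-0.44) = 0.3300;  N(−d₁) = N(-0.87) = 0.1922
P = 140·0.9714·0.3300 − 180·0.1922 = 44.8787 − 34.5960 = 10.2827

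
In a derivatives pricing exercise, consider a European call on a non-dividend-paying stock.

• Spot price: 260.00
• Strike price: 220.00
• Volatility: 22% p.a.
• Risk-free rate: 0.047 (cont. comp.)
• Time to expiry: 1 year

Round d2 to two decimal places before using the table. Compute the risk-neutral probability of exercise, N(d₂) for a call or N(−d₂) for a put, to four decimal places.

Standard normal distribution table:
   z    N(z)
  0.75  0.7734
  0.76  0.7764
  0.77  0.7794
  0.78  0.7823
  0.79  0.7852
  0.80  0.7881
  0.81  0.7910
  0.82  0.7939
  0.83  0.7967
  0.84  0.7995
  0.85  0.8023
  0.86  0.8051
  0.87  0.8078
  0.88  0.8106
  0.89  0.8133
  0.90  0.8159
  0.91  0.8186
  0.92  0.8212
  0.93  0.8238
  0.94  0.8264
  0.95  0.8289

T = 1;  σ√T = 0.2200
d₁ = [ln(260/220) + (0.047 + 0.22²/2)·1] / 0.2200 = [0.1671 + 0.0712] / 0.2200 = 1.0830 ≈ 1.08
d₂ = d₁ − σ√T = 1.0830 − 0.2200 = 0.8630 ≈ 0.86
Risk-neutral Pr[S_T > K] = N(d₂) = N(0.86) = 0.8051

0.8051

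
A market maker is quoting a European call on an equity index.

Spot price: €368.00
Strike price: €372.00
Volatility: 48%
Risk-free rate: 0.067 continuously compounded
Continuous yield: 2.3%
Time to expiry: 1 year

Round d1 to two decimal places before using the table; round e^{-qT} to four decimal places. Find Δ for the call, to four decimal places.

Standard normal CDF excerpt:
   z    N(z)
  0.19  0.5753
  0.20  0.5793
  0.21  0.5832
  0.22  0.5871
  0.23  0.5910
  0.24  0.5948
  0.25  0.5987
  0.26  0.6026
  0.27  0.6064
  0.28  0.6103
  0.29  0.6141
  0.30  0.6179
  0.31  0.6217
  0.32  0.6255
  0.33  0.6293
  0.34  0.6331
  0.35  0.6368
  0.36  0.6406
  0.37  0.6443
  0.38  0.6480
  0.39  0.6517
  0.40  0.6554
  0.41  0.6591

T = 1;  σ√T = 0.4800
d₁ = [ln(368/372) + (0.067 − 0.023 + 0.48²/2)·1] / 0.4800 = [-0.0108 + 0.1592] / 0.4800 = 0.3091 → 0.31
N(d₁) = N(0.31) = 0.6217
Δ_call = exp(−qT)·N(d₁) = 0.9773·0.6217 = 0.6076

0.6076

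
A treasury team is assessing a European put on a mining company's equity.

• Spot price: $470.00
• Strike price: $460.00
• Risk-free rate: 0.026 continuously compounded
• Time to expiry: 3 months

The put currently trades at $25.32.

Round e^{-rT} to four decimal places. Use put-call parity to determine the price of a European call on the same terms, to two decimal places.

e^(−rT) = e^(−0.026·0.25) = 0.9935
Put-call parity: C − P = S − K·e^(−rT) = 470 − 460·0.9935 = 470 − 457.0100 = 12.9900
C = P + (C − P) = 25.32 + (12.9900) = 38.3100

$38.31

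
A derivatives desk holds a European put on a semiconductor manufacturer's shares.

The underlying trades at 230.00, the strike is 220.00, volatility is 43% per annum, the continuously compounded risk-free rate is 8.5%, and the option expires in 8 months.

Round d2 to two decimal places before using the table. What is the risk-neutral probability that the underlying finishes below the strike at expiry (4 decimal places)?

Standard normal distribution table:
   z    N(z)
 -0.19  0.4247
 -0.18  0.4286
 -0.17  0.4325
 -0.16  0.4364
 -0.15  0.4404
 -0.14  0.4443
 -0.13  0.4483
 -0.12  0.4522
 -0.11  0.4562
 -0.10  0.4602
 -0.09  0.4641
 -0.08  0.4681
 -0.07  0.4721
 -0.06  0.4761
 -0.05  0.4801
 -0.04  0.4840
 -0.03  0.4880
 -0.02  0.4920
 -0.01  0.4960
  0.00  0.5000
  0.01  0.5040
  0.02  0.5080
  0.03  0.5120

σ√T = 0.43·√0.6667 = 0.3511
ln(S/K) + (r + σ²/2)T = ln(230/220) + (0.085 + 0.43²/2)·0.6667 = 0.0445 + 0.1183 = 0.1628
d₁ = 0.1628 / 0.3511 = 0.4636 which rounds to 0.46
d₂ = d₁ − σ√T = 0.4636 − 0.3511 = 0.1125 which rounds to 0.11
Risk-neutral Pr[S_T < K] = N(−d₂) = N(-0.11) = 0.4562

0.4562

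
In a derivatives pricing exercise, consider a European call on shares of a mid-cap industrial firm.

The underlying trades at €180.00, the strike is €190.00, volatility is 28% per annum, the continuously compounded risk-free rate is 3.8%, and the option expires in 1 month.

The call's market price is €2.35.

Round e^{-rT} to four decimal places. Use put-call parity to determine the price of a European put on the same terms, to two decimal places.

€11.74

exp(−rT) = exp(−0.038·0.08333) = 0.9968
Put-call parity: C − P = S − K·e^(−rT) = 180 − 190·0.9968 = 180 − 189.3920 = -9.3920
P = C − (C − P) = 2.35 − (-9.3920) = 11.7420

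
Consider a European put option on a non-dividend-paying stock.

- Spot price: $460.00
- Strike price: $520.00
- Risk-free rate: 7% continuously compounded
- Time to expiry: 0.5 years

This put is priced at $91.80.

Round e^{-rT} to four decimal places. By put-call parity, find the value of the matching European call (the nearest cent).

$49.69

e^(−rT) = e^(−0.07·0.5) = 0.9656
Put-call parity: C − P = S − K·e^(−rT) = 460 − 520·0.9656 = 460 − 502.1120 = -42.1120
C = P + (C − P) = 91.80 + (-42.1120) = 49.6880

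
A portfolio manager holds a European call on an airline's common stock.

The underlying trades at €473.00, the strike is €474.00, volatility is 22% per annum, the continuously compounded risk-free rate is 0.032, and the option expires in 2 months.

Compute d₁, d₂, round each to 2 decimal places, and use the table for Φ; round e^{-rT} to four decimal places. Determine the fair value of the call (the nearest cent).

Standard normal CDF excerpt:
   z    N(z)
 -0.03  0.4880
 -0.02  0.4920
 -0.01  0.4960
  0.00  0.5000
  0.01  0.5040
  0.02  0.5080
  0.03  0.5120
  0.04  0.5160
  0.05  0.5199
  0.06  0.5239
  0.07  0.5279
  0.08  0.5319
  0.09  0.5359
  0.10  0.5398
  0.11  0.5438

σ√T = 0.22 × 0.4082 = 0.0898
d₁ = [ln(473/474) + (0.032 + 0.22²/2)·0.1667] / 0.0898 = [-0.0021 + 0.0094] / 0.0898 = 0.0808 ≈ 0.08
d₂ = d₁ − σ√T = 0.0808 − 0.0898 = -0.0090 ≈ -0.01
exp(−rT) = exp(−0.032·0.1667) = 0.9947
N(d₁) = N(0.08) = 0.5319;  N(d₂) = N(-0.01) = 0.4960
C = 473·0.5319 − 474·0.9947·0.4960 = 251.5887 − 233.8579 = 17.7308

€17.73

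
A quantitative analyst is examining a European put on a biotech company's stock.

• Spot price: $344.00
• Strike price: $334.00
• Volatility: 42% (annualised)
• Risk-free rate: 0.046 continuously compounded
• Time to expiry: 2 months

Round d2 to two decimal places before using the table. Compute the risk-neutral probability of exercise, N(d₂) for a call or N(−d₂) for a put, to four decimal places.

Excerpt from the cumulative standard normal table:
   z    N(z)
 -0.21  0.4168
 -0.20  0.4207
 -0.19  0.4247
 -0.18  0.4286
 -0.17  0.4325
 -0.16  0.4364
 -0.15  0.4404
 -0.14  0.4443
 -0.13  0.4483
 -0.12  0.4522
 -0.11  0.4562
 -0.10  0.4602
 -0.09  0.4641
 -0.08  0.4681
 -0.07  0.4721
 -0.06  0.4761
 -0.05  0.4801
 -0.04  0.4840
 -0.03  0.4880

T = 0.1667;  σ√T = 0.1715
d₁ = [ln(344/334) + (0.046 + 0.42²/2)·0.1667] / 0.1715 = [0.0295 + 0.0224] / 0.1715 = 0.3025 which rounds to 0.30
d₂ = d₁ − σ√T = 0.3025 − 0.1715 = 0.1310 which rounds to 0.13
Risk-neutral Pr[S_T < K] = N(−d₂) = N(-0.13) = 0.4483

0.4483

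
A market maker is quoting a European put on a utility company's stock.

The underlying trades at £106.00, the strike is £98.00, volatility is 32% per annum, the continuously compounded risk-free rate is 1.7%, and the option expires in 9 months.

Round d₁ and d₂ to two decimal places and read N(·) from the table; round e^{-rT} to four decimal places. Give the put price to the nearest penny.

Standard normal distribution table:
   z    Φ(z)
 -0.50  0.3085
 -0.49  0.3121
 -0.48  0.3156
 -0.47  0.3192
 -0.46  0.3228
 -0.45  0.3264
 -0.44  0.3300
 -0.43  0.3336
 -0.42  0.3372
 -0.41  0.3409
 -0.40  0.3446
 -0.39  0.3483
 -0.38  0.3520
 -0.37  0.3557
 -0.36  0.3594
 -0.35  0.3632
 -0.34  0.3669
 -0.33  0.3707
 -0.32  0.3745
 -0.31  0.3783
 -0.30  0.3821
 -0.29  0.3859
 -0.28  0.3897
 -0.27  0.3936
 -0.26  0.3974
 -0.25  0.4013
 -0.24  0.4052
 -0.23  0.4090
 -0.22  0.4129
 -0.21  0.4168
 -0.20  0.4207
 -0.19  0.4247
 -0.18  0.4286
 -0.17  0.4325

£7.26

T = 0.75;  σ√T = 0.2771
d₁ = [ln(106/98) + (0.017 + 0.32²/2)·0.75] / 0.2771 = [0.0785 + 0.0512] / 0.2771 = 0.4677 → 0.47
d₂ = d₁ − σ√T = 0.4677 − 0.2771 = 0.1906 → 0.19
exp(−rT) = exp(−0.017·0.75) = 0.9873
N(−d₂) = N(-0.19) = 0.4247;  N(−d₁) = N(-0.47) = 0.3192
P = 98·0.9873·0.4247 − 106·0.3192 = 41.0920 − 33.8352 = 7.2568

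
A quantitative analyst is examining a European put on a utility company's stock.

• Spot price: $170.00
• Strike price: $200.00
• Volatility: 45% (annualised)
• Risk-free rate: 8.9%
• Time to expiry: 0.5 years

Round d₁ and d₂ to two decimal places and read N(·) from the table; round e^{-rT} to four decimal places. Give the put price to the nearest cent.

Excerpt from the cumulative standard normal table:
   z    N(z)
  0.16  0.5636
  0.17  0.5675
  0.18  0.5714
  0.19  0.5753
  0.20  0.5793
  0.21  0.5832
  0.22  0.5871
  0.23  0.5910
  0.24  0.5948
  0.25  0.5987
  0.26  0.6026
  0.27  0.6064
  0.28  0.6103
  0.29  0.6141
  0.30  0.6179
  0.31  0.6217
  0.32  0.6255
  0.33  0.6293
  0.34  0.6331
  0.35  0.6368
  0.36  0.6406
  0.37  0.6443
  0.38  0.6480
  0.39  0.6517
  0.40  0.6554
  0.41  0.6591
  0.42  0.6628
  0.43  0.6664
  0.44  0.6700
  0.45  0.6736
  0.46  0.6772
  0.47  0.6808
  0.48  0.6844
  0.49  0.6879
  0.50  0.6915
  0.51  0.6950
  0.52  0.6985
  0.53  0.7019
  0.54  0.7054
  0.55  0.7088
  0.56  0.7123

σ√T = 0.45 × 0.7071 = 0.3182
d₁ = [ln(170/200) + (0.089 + 0.45²/2)·0.5] / 0.3182 = [-0.1625 + 0.0951] / 0.3182 = -0.2118 ⇒ -0.21
d₂ = d₁ − σ√T = -0.2118 − 0.3182 = -0.5300 ⇒ -0.53
e^(−rT) = e^(−0.089·0.5) = 0.9565
P = 200·0.9565·N(0.53) − 170·N(0.21) = 200·0.9565·0.7019 − 170·0.5832 = 134.2735 − 99.1440 = 35.1295

$35.13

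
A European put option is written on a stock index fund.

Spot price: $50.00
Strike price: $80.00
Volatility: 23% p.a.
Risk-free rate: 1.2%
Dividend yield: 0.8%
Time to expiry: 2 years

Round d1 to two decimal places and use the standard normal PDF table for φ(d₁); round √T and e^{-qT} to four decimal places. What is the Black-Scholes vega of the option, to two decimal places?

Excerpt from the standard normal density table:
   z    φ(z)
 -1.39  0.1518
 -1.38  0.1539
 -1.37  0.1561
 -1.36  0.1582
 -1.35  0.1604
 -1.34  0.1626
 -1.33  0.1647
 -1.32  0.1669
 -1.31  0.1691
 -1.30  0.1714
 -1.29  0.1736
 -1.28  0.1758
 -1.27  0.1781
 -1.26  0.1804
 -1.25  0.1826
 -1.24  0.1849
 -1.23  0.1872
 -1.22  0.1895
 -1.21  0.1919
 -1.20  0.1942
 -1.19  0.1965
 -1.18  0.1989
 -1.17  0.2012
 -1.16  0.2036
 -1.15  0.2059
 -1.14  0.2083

12.55

σ√T = 0.23 × 1.4142 = 0.3253
d₁ = [ln(50/80) + (0.012 − 0.008 + 0.23²/2)·2] / 0.3253 = [-0.4700 + 0.0609] / 0.3253 = -1.2577 which rounds to -1.26
√T = √2 = 1.4142
φ(d₁) = φ(-1.26) = 0.1804
exp(−qT) = exp(−0.008·2) = 0.9841
vega = S·exp(−qT)·φ(d₁)·√T = 50·0.9841·0.1804·1.4142 = 12.5533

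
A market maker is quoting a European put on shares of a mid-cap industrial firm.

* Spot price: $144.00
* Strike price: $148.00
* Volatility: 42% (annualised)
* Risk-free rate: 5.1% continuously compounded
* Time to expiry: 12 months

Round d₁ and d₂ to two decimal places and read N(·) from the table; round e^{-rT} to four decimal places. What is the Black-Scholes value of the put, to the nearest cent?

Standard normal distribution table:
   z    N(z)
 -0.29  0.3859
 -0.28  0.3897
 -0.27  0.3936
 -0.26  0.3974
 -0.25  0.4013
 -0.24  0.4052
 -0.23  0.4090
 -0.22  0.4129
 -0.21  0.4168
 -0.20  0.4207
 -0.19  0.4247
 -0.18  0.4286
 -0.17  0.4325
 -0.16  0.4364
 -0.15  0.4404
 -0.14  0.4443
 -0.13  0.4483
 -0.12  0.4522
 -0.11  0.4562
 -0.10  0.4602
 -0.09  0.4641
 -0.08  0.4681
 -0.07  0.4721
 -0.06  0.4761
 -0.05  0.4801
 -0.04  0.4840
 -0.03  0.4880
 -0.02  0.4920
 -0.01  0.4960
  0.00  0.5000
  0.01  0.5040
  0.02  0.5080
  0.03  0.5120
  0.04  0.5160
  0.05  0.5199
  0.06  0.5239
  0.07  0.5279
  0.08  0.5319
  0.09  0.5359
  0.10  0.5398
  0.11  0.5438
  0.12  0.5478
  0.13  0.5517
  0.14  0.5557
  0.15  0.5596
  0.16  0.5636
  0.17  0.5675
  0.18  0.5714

$22.03

σ√T = 0.42 × 1.0000 = 0.4200
d₁ = [ln(144/148) + (0.051 + ½·0.42²)·1] / (σ√T) = (-0.0274 + 0.1392) / 0.4200 = 0.2662 → 0.27
d₂ = 0.2662 − 0.4200 = -0.1538 → -0.15
e^(−rT) = e^(−0.051·1) = 0.9503
P = 148·0.9503·N(0.15) − 144·N(-0.27) = 148·0.9503·0.5596 − 144·0.3936 = 78.7046 − 56.6784 = 22.0262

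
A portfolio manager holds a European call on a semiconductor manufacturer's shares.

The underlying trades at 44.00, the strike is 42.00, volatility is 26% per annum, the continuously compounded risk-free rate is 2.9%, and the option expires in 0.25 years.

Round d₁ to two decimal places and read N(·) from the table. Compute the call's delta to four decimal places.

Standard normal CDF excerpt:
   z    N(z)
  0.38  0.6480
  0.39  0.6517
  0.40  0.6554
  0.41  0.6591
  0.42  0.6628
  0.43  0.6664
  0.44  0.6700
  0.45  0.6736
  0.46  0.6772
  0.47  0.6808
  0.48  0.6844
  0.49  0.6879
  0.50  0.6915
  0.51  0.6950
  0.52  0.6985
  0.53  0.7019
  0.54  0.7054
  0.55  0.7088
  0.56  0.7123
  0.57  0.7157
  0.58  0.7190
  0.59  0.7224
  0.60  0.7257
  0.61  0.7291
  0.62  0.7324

0.6844

σ√T = 0.26 × 0.5000 = 0.1300
d₁ = [ln(44/42) + (0.029 + ½·0.26²)·0.25] / (σ√T) = (0.0465 + 0.0157) / 0.1300 = 0.4786 ≈ 0.48
N(d₁) = N(0.48) = 0.6844
Δ_call = N(d₁) = 0.6844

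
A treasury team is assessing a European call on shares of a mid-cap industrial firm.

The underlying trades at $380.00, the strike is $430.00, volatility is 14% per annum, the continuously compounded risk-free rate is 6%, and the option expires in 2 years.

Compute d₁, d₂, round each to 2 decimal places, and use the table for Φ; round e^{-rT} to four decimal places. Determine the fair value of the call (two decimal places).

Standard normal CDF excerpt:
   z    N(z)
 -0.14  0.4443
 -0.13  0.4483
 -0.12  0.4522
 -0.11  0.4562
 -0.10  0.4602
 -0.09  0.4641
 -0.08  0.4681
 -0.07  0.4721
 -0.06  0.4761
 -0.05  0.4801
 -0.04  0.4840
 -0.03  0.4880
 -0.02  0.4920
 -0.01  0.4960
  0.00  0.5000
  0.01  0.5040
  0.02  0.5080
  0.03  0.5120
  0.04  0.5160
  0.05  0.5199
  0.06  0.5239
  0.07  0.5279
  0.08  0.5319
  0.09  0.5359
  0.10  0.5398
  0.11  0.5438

$29.67

σ√T = 0.14·√2 = 0.1980
ln(S/K) + (r + σ²/2)T = ln(380/430) + (0.06 + 0.14²/2)·2 = -0.1236 + 0.1396 = 0.0160
d₁ = 0.0160 / 0.1980 = 0.0807 → 0.08
d₂ = d₁ − σ√T = 0.0807 − 0.1980 = -0.1172 → -0.12
e^(−rT) = e^(−0.06·2) = 0.8869
N(d₁) = N(0.08) = 0.5319;  N(d₂) = N(-0.12) = 0.4522
C = 380·0.5319 − 430·0.8869·0.4522 = 202.1220 − 172.4542 = 29.6678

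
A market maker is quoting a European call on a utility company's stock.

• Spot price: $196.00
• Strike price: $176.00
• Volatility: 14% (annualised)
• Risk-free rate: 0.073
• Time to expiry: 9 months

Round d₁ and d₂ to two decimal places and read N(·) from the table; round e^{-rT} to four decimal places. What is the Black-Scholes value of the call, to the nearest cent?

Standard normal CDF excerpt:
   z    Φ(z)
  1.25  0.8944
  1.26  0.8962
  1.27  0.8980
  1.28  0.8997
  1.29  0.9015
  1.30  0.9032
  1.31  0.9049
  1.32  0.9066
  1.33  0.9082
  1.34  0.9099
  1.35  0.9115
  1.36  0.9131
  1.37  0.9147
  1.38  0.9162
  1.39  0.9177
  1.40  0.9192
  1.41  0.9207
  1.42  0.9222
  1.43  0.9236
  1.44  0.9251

T = 0.75;  σ√T = 0.1212
d₁ = [ln(196/176) + (0.073 + 0.14²/2)·0.75] / 0.1212 = [0.1076 + 0.0621] / 0.1212 = 1.3999 ⇒ 1.40
d₂ = d₁ − σ√T = 1.3999 − 0.1212 = 1.2787 ⇒ 1.28
exp(−rT) = exp(−0.073·0.75) = 0.9467
N(d₁) = N(1.40) = 0.9192;  N(d₂) = N(1.28) = 0.8997
C = 196·0.9192 − 176·0.9467·0.8997 = 180.1632 − 149.9073 = 30.2559

$30.26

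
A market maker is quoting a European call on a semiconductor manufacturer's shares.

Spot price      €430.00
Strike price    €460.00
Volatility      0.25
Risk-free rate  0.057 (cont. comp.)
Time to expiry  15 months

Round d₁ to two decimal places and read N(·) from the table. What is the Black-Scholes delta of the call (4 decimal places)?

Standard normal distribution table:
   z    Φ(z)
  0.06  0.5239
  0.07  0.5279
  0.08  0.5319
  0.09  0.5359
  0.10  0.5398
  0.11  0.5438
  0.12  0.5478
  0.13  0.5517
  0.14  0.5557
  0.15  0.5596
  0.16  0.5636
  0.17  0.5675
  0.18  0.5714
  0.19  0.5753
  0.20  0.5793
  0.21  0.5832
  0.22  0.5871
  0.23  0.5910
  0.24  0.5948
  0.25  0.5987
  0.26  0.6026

0.5596

T = 1.25;  σ√T = 0.2795
d₁ = [ln(430/460) + (0.057 + 0.25²/2)·1.25] / 0.2795 = [-0.0674 + 0.1103] / 0.2795 = 0.1534 → 0.15
N(d₁) = N(0.15) = 0.5596
Δ_call = N(d₁) = 0.5596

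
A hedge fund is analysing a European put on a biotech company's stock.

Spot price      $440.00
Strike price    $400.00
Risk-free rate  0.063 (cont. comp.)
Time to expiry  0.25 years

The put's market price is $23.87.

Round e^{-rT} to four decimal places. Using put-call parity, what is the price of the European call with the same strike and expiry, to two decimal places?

$70.11

exp(−rT) = exp(−0.063·0.25) = 0.9844
Put-call parity: C − P = S − K·e^(−rT) = 440 − 400·0.9844 = 440 − 393.7600 = 46.2400
C = P + (C − P) = 23.87 + (46.2400) = 70.1100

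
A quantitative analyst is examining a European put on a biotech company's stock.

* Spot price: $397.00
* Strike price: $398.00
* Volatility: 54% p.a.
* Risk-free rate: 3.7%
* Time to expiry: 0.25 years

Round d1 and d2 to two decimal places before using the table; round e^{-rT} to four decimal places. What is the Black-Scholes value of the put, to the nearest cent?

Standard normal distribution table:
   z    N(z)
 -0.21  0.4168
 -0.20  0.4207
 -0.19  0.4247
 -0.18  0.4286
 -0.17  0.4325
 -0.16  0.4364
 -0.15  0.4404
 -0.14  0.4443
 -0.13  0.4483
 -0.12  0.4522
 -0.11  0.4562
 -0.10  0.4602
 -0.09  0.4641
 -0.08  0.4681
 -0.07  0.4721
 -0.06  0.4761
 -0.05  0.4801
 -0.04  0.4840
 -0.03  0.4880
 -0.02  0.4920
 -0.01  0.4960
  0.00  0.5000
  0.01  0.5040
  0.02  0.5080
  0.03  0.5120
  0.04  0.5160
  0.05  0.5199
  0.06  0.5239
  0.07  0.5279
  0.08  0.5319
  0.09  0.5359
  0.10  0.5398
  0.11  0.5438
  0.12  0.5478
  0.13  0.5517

T = 0.25;  σ√T = 0.2700
d₁ = [ln(397/398) + (0.037 + ½·0.54²)·0.25] / (σ√T) = (-0.0025 + 0.0457) / 0.2700 = 0.1599 ≈ 0.16
d₂ = 0.1599 − 0.2700 = -0.1101 ≈ -0.11
e^(−rT) = e^(−0.037·0.25) = 0.9908
N(−d₂) = N(0.11) = 0.5438;  N(−d₁) = N(-0.16) = 0.4364
P = 398·0.9908·0.5438 − 397·0.4364 = 214.4412 − 173.2508 = 41.1904

$41.19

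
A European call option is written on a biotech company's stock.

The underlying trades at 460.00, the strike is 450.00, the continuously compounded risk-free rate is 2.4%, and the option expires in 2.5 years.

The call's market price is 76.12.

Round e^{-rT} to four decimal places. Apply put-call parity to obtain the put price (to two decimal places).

39.93

exp(−rT) = exp(−0.024·2.5) = 0.9418
Put-call parity: C − P = S − K·e^(−rT) = 460 − 450·0.9418 = 460 − 423.8100 = 36.1900
P = C − (C − P) = 76.12 − (36.1900) = 39.9300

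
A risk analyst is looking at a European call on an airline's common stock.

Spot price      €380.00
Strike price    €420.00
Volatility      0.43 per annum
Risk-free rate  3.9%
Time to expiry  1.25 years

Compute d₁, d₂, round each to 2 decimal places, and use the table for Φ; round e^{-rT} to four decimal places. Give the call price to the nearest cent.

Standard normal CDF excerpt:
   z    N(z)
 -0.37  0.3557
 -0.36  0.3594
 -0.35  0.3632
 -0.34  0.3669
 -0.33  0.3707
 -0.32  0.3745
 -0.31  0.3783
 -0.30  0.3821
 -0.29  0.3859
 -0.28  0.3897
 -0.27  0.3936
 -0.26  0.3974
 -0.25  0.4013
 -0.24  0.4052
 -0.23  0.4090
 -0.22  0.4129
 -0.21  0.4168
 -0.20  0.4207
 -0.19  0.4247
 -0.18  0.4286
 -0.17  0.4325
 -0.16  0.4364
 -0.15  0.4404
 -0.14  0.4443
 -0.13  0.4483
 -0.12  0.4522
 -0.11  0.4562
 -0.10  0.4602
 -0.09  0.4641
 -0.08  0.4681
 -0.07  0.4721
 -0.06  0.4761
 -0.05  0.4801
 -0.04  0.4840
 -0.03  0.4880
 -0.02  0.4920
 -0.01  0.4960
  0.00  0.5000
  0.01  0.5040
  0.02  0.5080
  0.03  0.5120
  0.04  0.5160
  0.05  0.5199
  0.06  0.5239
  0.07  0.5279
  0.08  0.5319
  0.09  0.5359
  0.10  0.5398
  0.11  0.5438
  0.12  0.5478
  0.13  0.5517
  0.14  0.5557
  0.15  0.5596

€64.36

σ√T = 0.43·√1.25 = 0.4808
d₁ = [ln(380/420) + (0.039 + ½·0.43²)·1.25] / (σ√T) = (-0.1001 + 0.1643) / 0.4808 = 0.1336 which rounds to 0.13
d₂ = 0.1336 − 0.4808 = -0.3472 which rounds to -0.35
e^(−rT) = e^(−0.039·1.25) = 0.9524
C = 380·N(0.13) − 420·0.9524·N(-0.35) = 380·0.5517 − 420·0.9524·0.3632 = 209.6460 − 145.2829 = 64.3631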